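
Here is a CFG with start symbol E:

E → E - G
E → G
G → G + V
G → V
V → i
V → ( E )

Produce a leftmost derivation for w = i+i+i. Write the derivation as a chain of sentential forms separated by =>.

E => G   [E → G]
G => G+V   [G → G + V]
G+V => G+V+V   [G → G + V]
G+V+V => V+V+V   [G → V]
V+V+V => i+V+V   [V → i]
i+V+V => i+i+V   [V → i]
i+i+V => i+i+i   [V → i]

E => G => G+V => G+V+V => V+V+V => i+V+V => i+i+V => i+i+i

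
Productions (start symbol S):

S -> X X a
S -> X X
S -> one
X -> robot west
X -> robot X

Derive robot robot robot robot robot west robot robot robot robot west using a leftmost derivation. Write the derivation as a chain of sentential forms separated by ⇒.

S ⇒ X X ⇒ robot X X ⇒ robot robot X X ⇒ robot robot robot X X ⇒ robot robot robot robot X X ⇒ robot robot robot robot robot west X ⇒ robot robot robot robot robot west robot X ⇒ robot robot robot robot robot west robot robot X ⇒ robot robot robot robot robot west robot robot robot X ⇒ robot robot robot robot robot west robot robot robot robot west

S ⇒ X X   [S -> X X]
X X ⇒ robot X X   [X -> robot X]
robot X X ⇒ robot robot X X   [X -> robot X]
robot robot X X ⇒ robot robot robot X X   [X -> robot X]
robot robot robot X X ⇒ robot robot robot robot X X   [X -> robot X]
robot robot robot robot X X ⇒ robot robot robot robot robot west X   [X -> robot west]
robot robot robot robot robot west X ⇒ robot robot robot robot robot west robot X   [X -> robot X]
robot robot robot robot robot west robot X ⇒ robot robot robot robot robot west robot robot X   [X -> robot X]
robot robot robot robot robot west robot robot X ⇒ robot robot robot robot robot west robot robot robot X   [X -> robot X]
robot robot robot robot robot west robot robot robot X ⇒ robot robot robot robot robot west robot robot robot robot west   [X -> robot west]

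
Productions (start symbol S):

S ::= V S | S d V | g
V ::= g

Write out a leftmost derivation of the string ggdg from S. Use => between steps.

S => SdV => VSdV => gSdV => ggdV => ggdg

S => SdV   [S ::= S d V]
SdV => VSdV   [S ::= V S]
VSdV => gSdV   [V ::= g]
gSdV => ggdV   [S ::= g]
ggdV => ggdg   [V ::= g]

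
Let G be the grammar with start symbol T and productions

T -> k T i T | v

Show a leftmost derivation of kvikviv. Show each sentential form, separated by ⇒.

T ⇒ kTiT ⇒ kviT ⇒ kvikTiT ⇒ kvikviT ⇒ kvikviv

T ⇒ kTiT   [T -> k T i T]
kTiT ⇒ kviT   [T -> v]
kviT ⇒ kvikTiT   [T -> k T i T]
kvikTiT ⇒ kvikviT   [T -> v]
kvikviT ⇒ kvikviv   [T -> v]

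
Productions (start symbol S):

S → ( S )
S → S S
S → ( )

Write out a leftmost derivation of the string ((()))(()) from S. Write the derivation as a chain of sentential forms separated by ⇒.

S ⇒ SS   [S → S S]
SS ⇒ (S)S   [S → ( S )]
(S)S ⇒ ((S))S   [S → ( S )]
((S))S ⇒ ((()))S   [S → ( )]
((()))S ⇒ ((()))(S)   [S → ( S )]
((()))(S) ⇒ ((()))(())   [S → ( )]

S ⇒ SS ⇒ (S)S ⇒ ((S))S ⇒ ((()))S ⇒ ((()))(S) ⇒ ((()))(())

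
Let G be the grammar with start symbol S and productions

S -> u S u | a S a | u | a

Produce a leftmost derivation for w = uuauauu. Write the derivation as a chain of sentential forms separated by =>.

S => uSu => uuSuu => uuaSauu => uuauauu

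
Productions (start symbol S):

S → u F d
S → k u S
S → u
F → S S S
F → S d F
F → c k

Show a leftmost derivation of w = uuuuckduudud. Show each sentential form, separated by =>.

S => uFd => uSSSd => uuSSd => uuuFdSd => uuuSSSdSd => uuuuFdSSdSd => uuuuckdSSdSd => uuuuckduSdSd => uuuuckduudSd => uuuuckduudud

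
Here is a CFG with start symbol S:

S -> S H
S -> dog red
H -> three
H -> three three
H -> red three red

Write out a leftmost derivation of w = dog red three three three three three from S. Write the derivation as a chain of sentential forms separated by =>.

S => S H => S H H => S H H H => S H H H H => dog red H H H H => dog red three three H H H => dog red three three three H H => dog red three three three three H => dog red three three three three three

S => S H   [S -> S H]
S H => S H H   [S -> S H]
S H H => S H H H   [S -> S H]
S H H H => S H H H H   [S -> S H]
S H H H H => dog red H H H H   [S -> dog red]
dog red H H H H => dog red three three H H H   [H -> three three]
dog red three three H H H => dog red three three three H H   [H -> three]
dog red three three three H H => dog red three three three three H   [H -> three]
dog red three three three three H => dog red three three three three three   [H -> three]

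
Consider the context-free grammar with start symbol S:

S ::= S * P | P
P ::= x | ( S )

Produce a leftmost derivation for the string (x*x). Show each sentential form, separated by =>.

S => P   [S ::= P]
P => (S)   [P ::= ( S )]
(S) => (S*P)   [S ::= S * P]
(S*P) => (P*P)   [S ::= P]
(P*P) => (x*P)   [P ::= x]
(x*P) => (x*x)   [P ::= x]

S => P => (S) => (S*P) => (P*P) => (x*P) => (x*x)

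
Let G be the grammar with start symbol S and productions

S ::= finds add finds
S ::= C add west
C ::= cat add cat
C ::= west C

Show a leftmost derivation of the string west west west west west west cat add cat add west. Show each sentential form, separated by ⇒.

S ⇒ C add west ⇒ west C add west ⇒ west west C add west ⇒ west west west C add west ⇒ west west west west C add west ⇒ west west west west west C add west ⇒ west west west west west west C add west ⇒ west west west west west west cat add cat add west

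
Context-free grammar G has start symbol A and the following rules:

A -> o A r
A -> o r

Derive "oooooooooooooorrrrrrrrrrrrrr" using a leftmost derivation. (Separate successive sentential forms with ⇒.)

A ⇒ oAr   [A -> o A r]
oAr ⇒ ooArr   [A -> o A r]
ooArr ⇒ oooArrr   [A -> o A r]
oooArrr ⇒ ooooArrrr   [A -> o A r]
ooooArrrr ⇒ oooooArrrrr   [A -> o A r]
oooooArrrrr ⇒ ooooooArrrrrr   [A -> o A r]
ooooooArrrrrr ⇒ oooooooArrrrrrr   [A -> o A r]
oooooooArrrrrrr ⇒ ooooooooArrrrrrrr   [A -> o A r]
ooooooooArrrrrrrr ⇒ oooooooooArrrrrrrrr   [A -> o A r]
oooooooooArrrrrrrrr ⇒ ooooooooooArrrrrrrrrr   [A -> o A r]
ooooooooooArrrrrrrrrr ⇒ oooooooooooArrrrrrrrrrr   [A -> o A r]
oooooooooooArrrrrrrrrrr ⇒ ooooooooooooArrrrrrrrrrrr   [A -> o A r]
ooooooooooooArrrrrrrrrrrr ⇒ oooooooooooooArrrrrrrrrrrrr   [A -> o A r]
oooooooooooooArrrrrrrrrrrrr ⇒ oooooooooooooorrrrrrrrrrrrrr   [A -> o r]

A ⇒ oAr ⇒ ooArr ⇒ oooArrr ⇒ ooooArrrr ⇒ oooooArrrrr ⇒ ooooooArrrrrr ⇒ oooooooArrrrrrr ⇒ ooooooooArrrrrrrr ⇒ oooooooooArrrrrrrrr ⇒ ooooooooooArrrrrrrrrr ⇒ oooooooooooArrrrrrrrrrr ⇒ ooooooooooooArrrrrrrrrrrr ⇒ oooooooooooooArrrrrrrrrrrrr ⇒ oooooooooooooorrrrrrrrrrrrrr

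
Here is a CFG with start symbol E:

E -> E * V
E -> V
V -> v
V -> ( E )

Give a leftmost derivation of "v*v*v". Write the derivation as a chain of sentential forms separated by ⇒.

E ⇒ E*V   [E -> E * V]
E*V ⇒ E*V*V   [E -> E * V]
E*V*V ⇒ V*V*V   [E -> V]
V*V*V ⇒ v*V*V   [V -> v]
v*V*V ⇒ v*v*V   [V -> v]
v*v*V ⇒ v*v*v   [V -> v]

E⇒E*V⇒E*V*V⇒V*V*V⇒v*V*V⇒v*v*V⇒v*v*v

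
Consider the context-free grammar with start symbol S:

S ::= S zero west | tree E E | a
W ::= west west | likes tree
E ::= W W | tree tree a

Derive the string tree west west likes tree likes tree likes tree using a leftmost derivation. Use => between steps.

S => tree E E   [S ::= tree E E]
tree E E => tree W W E   [E ::= W W]
tree W W E => tree west west W E   [W ::= west west]
tree west west W E => tree west west likes tree E   [W ::= likes tree]
tree west west likes tree E => tree west west likes tree W W   [E ::= W W]
tree west west likes tree W W => tree west west likes tree likes tree W   [W ::= likes tree]
tree west west likes tree likes tree W => tree west west likes tree likes tree likes tree   [W ::= likes tree]

S => tree E E => tree W W E => tree west west W E => tree west west likes tree E => tree west west likes tree W W => tree west west likes tree likes tree W => tree west west likes tree likes tree likes tree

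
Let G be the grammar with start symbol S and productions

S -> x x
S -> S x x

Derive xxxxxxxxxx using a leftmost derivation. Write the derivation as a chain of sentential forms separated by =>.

S => Sxx => Sxxxx => Sxxxxxx => Sxxxxxxxx => xxxxxxxxxx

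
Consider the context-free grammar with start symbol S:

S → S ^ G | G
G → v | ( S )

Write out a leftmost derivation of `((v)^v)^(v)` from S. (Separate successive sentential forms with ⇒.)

S ⇒ S^G ⇒ G^G ⇒ (S)^G ⇒ (S^G)^G ⇒ (G^G)^G ⇒ ((S)^G)^G ⇒ ((G)^G)^G ⇒ ((v)^G)^G ⇒ ((v)^v)^G ⇒ ((v)^v)^(S) ⇒ ((v)^v)^(G) ⇒ ((v)^v)^(v)

S ⇒ S^G   [S → S ^ G]
S^G ⇒ G^G   [S → G]
G^G ⇒ (S)^G   [G → ( S )]
(S)^G ⇒ (S^G)^G   [S → S ^ G]
(S^G)^G ⇒ (G^G)^G   [S → G]
(G^G)^G ⇒ ((S)^G)^G   [G → ( S )]
((S)^G)^G ⇒ ((G)^G)^G   [S → G]
((G)^G)^G ⇒ ((v)^G)^G   [G → v]
((v)^G)^G ⇒ ((v)^v)^G   [G → v]
((v)^v)^G ⇒ ((v)^v)^(S)   [G → ( S )]
((v)^v)^(S) ⇒ ((v)^v)^(G)   [S → G]
((v)^v)^(G) ⇒ ((v)^v)^(v)   [G → v]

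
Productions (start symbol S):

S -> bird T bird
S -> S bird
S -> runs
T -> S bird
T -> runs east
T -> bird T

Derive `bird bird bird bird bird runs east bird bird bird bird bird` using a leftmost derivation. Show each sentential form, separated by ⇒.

S ⇒ bird T bird ⇒ bird S bird bird ⇒ bird bird T bird bird bird ⇒ bird bird S bird bird bird bird ⇒ bird bird bird T bird bird bird bird bird ⇒ bird bird bird bird T bird bird bird bird bird ⇒ bird bird bird bird bird T bird bird bird bird bird ⇒ bird bird bird bird bird runs east bird bird bird bird bird

S ⇒ bird T bird   [S -> bird T bird]
bird T bird ⇒ bird S bird bird   [T -> S bird]
bird S bird bird ⇒ bird bird T bird bird bird   [S -> bird T bird]
bird bird T bird bird bird ⇒ bird bird S bird bird bird bird   [T -> S bird]
bird bird S bird bird bird bird ⇒ bird bird bird T bird bird bird bird bird   [S -> bird T bird]
bird bird bird T bird bird bird bird bird ⇒ bird bird bird bird T bird bird bird bird bird   [T -> bird T]
bird bird bird bird T bird bird bird bird bird ⇒ bird bird bird bird bird T bird bird bird bird bird   [T -> bird T]
bird bird bird bird bird T bird bird bird bird bird ⇒ bird bird bird bird bird runs east bird bird bird bird bird   [T -> runs east]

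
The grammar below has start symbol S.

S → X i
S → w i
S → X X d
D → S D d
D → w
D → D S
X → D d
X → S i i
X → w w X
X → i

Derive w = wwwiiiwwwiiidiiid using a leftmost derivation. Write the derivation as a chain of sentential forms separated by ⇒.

S ⇒ XXd ⇒ wwXXd ⇒ wwSiiXd ⇒ wwXXdiiXd ⇒ wwSiiXdiiXd ⇒ wwwiiiXdiiXd ⇒ wwwiiiwwXdiiXd ⇒ wwwiiiwwSiidiiXd ⇒ wwwiiiwwwiiidiiXd ⇒ wwwiiiwwwiiidiiid

S ⇒ XXd   [S → X X d]
XXd ⇒ wwXXd   [X → w w X]
wwXXd ⇒ wwSiiXd   [X → S i i]
wwSiiXd ⇒ wwXXdiiXd   [S → X X d]
wwXXdiiXd ⇒ wwSiiXdiiXd   [X → S i i]
wwSiiXdiiXd ⇒ wwwiiiXdiiXd   [S → w i]
wwwiiiXdiiXd ⇒ wwwiiiwwXdiiXd   [X → w w X]
wwwiiiwwXdiiXd ⇒ wwwiiiwwSiidiiXd   [X → S i i]
wwwiiiwwSiidiiXd ⇒ wwwiiiwwwiiidiiXd   [S → w i]
wwwiiiwwwiiidiiXd ⇒ wwwiiiwwwiiidiiid   [X → i]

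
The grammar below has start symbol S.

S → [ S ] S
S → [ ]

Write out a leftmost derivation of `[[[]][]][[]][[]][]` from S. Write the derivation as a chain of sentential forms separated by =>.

S=>[S]S=>[[S]S]S=>[[[]]S]S=>[[[]][]]S=>[[[]][]][S]S=>[[[]][]][[]]S=>[[[]][]][[]][S]S=>[[[]][]][[]][[]]S=>[[[]][]][[]][[]][]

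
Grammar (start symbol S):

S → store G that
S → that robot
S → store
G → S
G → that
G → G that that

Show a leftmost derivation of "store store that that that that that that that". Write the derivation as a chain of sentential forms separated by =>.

S => store G that   [S → store G that]
store G that => store G that that that   [G → G that that]
store G that that that => store G that that that that that   [G → G that that]
store G that that that that that => store G that that that that that that that   [G → G that that]
store G that that that that that that that => store S that that that that that that that   [G → S]
store S that that that that that that that => store store that that that that that that that   [S → store]

S => store G that => store G that that that => store G that that that that that => store G that that that that that that that => store S that that that that that that that => store store that that that that that that that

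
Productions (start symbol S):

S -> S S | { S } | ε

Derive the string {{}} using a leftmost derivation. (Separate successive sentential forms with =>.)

S => SS => SSS => {S}SS => {SS}SS => {{S}S}SS => {{}S}SS => {{}}SS => {{}}S => {{}}

S => SS   [S -> S S]
SS => SSS   [S -> S S]
SSS => {S}SS   [S -> { S }]
{S}SS => {SS}SS   [S -> S S]
{SS}SS => {{S}S}SS   [S -> { S }]
{{S}S}SS => {{}S}SS   [S -> ε]
{{}S}SS => {{}}SS   [S -> ε]
{{}}SS => {{}}S   [S -> ε]
{{}}S => {{}}   [S -> ε]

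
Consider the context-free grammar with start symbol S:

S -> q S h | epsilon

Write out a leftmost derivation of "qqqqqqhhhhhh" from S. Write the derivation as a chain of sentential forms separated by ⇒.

S ⇒ qSh   [S -> q S h]
qSh ⇒ qqShh   [S -> q S h]
qqShh ⇒ qqqShhh   [S -> q S h]
qqqShhh ⇒ qqqqShhhh   [S -> q S h]
qqqqShhhh ⇒ qqqqqShhhhh   [S -> q S h]
qqqqqShhhhh ⇒ qqqqqqShhhhhh   [S -> q S h]
qqqqqqShhhhhh ⇒ qqqqqqhhhhhh   [S -> epsilon]

S ⇒ qSh ⇒ qqShh ⇒ qqqShhh ⇒ qqqqShhhh ⇒ qqqqqShhhhh ⇒ qqqqqqShhhhhh ⇒ qqqqqqhhhhhh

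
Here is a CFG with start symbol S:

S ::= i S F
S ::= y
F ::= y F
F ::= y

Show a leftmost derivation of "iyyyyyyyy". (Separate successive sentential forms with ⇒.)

S ⇒ iSF   [S ::= i S F]
iSF ⇒ iyF   [S ::= y]
iyF ⇒ iyyF   [F ::= y F]
iyyF ⇒ iyyyF   [F ::= y F]
iyyyF ⇒ iyyyyF   [F ::= y F]
iyyyyF ⇒ iyyyyyF   [F ::= y F]
iyyyyyF ⇒ iyyyyyyF   [F ::= y F]
iyyyyyyF ⇒ iyyyyyyyF   [F ::= y F]
iyyyyyyyF ⇒ iyyyyyyyy   [F ::= y]

S⇒iSF⇒iyF⇒iyyF⇒iyyyF⇒iyyyyF⇒iyyyyyF⇒iyyyyyyF⇒iyyyyyyyF⇒iyyyyyyyy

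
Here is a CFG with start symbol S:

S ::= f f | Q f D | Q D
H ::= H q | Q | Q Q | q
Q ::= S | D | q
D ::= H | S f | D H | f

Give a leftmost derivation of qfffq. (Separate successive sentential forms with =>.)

S => QfD   [S ::= Q f D]
QfD => SfD   [Q ::= S]
SfD => QfDfD   [S ::= Q f D]
QfDfD => qfDfD   [Q ::= q]
qfDfD => qfffD   [D ::= f]
qfffD => qfffH   [D ::= H]
qfffH => qfffq   [H ::= q]

S => QfD => SfD => QfDfD => qfDfD => qfffD => qfffH => qfffq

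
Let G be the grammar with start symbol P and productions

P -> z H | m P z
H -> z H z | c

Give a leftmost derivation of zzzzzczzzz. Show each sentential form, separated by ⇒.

P ⇒ zH ⇒ zzHz ⇒ zzzHzz ⇒ zzzzHzzz ⇒ zzzzzHzzzz ⇒ zzzzzczzzz

P ⇒ zH   [P -> z H]
zH ⇒ zzHz   [H -> z H z]
zzHz ⇒ zzzHzz   [H -> z H z]
zzzHzz ⇒ zzzzHzzz   [H -> z H z]
zzzzHzzz ⇒ zzzzzHzzzz   [H -> z H z]
zzzzzHzzzz ⇒ zzzzzczzzz   [H -> c]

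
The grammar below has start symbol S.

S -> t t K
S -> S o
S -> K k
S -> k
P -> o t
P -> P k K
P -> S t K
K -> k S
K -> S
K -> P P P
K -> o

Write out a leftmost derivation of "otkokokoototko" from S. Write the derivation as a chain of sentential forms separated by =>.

S => So => Kko => PPPko => PkKPPko => PkKkKPPko => PkKkKkKPPko => otkKkKkKPPko => otkokKkKPPko => otkokokKPPko => otkokokoPPko => otkokokootPko => otkokokoototko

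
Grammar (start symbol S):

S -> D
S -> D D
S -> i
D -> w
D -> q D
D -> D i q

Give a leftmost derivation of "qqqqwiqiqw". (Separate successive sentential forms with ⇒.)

S ⇒ DD   [S -> D D]
DD ⇒ DiqD   [D -> D i q]
DiqD ⇒ qDiqD   [D -> q D]
qDiqD ⇒ qqDiqD   [D -> q D]
qqDiqD ⇒ qqqDiqD   [D -> q D]
qqqDiqD ⇒ qqqqDiqD   [D -> q D]
qqqqDiqD ⇒ qqqqDiqiqD   [D -> D i q]
qqqqDiqiqD ⇒ qqqqwiqiqD   [D -> w]
qqqqwiqiqD ⇒ qqqqwiqiqw   [D -> w]

S⇒DD⇒DiqD⇒qDiqD⇒qqDiqD⇒qqqDiqD⇒qqqqDiqD⇒qqqqDiqiqD⇒qqqqwiqiqD⇒qqqqwiqiqw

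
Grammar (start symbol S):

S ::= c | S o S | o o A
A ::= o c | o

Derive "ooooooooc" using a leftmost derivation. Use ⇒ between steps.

S ⇒ SoS   [S ::= S o S]
SoS ⇒ ooAoS   [S ::= o o A]
ooAoS ⇒ ooooS   [A ::= o]
ooooS ⇒ ooooSoS   [S ::= S o S]
ooooSoS ⇒ ooooooAoS   [S ::= o o A]
ooooooAoS ⇒ ooooooooS   [A ::= o]
ooooooooS ⇒ ooooooooc   [S ::= c]

S ⇒ SoS ⇒ ooAoS ⇒ ooooS ⇒ ooooSoS ⇒ ooooooAoS ⇒ ooooooooS ⇒ ooooooooc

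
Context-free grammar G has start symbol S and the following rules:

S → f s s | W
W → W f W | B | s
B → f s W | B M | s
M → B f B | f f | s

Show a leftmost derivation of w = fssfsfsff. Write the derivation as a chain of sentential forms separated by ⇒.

S ⇒ W   [S → W]
W ⇒ B   [W → B]
B ⇒ BM   [B → B M]
BM ⇒ fsWM   [B → f s W]
fsWM ⇒ fsWfWM   [W → W f W]
fsWfWM ⇒ fsBfWM   [W → B]
fsBfWM ⇒ fssfWM   [B → s]
fssfWM ⇒ fssfWfWM   [W → W f W]
fssfWfWM ⇒ fssfsfWM   [W → s]
fssfsfWM ⇒ fssfsfsM   [W → s]
fssfsfsM ⇒ fssfsfsff   [M → f f]

S ⇒ W ⇒ B ⇒ BM ⇒ fsWM ⇒ fsWfWM ⇒ fsBfWM ⇒ fssfWM ⇒ fssfWfWM ⇒ fssfsfWM ⇒ fssfsfsM ⇒ fssfsfsff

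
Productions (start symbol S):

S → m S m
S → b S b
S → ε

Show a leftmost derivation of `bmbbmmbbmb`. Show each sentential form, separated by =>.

S=>bSb=>bmSmb=>bmbSbmb=>bmbbSbbmb=>bmbbmSmbbmb=>bmbbmmbbmb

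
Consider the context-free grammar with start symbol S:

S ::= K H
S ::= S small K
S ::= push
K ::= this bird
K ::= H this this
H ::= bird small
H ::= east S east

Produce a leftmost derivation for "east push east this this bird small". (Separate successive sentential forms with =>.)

S => K H   [S ::= K H]
K H => H this this H   [K ::= H this this]
H this this H => east S east this this H   [H ::= east S east]
east S east this this H => east push east this this H   [S ::= push]
east push east this this H => east push east this this bird small   [H ::= bird small]

S => K H => H this this H => east S east this this H => east push east this this H => east push east this this bird small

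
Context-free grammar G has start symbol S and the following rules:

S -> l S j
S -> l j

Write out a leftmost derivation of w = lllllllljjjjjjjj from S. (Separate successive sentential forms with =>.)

S => lSj => llSjj => lllSjjj => llllSjjjj => lllllSjjjjj => llllllSjjjjjj => lllllllSjjjjjjj => lllllllljjjjjjjj

S => lSj   [S -> l S j]
lSj => llSjj   [S -> l S j]
llSjj => lllSjjj   [S -> l S j]
lllSjjj => llllSjjjj   [S -> l S j]
llllSjjjj => lllllSjjjjj   [S -> l S j]
lllllSjjjjj => llllllSjjjjjj   [S -> l S j]
llllllSjjjjjj => lllllllSjjjjjjj   [S -> l S j]
lllllllSjjjjjjj => lllllllljjjjjjjj   [S -> l j]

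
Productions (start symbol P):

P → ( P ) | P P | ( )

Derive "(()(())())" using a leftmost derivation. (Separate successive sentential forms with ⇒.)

P ⇒ (P) ⇒ (PP) ⇒ (PPP) ⇒ (()PP) ⇒ (()(P)P) ⇒ (()(())P) ⇒ (()(())())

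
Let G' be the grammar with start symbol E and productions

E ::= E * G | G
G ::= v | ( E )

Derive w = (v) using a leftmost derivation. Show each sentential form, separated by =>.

E => G => (E) => (G) => (v)

E => G   [E ::= G]
G => (E)   [G ::= ( E )]
(E) => (G)   [E ::= G]
(G) => (v)   [G ::= v]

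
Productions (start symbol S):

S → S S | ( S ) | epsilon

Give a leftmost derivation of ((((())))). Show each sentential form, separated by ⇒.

S ⇒ (S)   [S → ( S )]
(S) ⇒ (SS)   [S → S S]
(SS) ⇒ ((S)S)   [S → ( S )]
((S)S) ⇒ (((S))S)   [S → ( S )]
(((S))S) ⇒ (((SS))S)   [S → S S]
(((SS))S) ⇒ (((SSS))S)   [S → S S]
(((SSS))S) ⇒ (((SSSS))S)   [S → S S]
(((SSSS))S) ⇒ ((((S)SSS))S)   [S → ( S )]
((((S)SSS))S) ⇒ (((((S))SSS))S)   [S → ( S )]
(((((S))SSS))S) ⇒ ((((())SSS))S)   [S → epsilon]
((((())SSS))S) ⇒ ((((())SS))S)   [S → epsilon]
((((())SS))S) ⇒ ((((())S))S)   [S → epsilon]
((((())S))S) ⇒ ((((())))S)   [S → epsilon]
((((())))S) ⇒ ((((()))))   [S → epsilon]

S⇒(S)⇒(SS)⇒((S)S)⇒(((S))S)⇒(((SS))S)⇒(((SSS))S)⇒(((SSSS))S)⇒((((S)SSS))S)⇒(((((S))SSS))S)⇒((((())SSS))S)⇒((((())SS))S)⇒((((())S))S)⇒((((())))S)⇒((((()))))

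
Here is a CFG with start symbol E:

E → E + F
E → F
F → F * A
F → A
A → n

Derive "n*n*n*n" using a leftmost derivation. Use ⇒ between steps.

E ⇒ F   [E → F]
F ⇒ F*A   [F → F * A]
F*A ⇒ F*A*A   [F → F * A]
F*A*A ⇒ F*A*A*A   [F → F * A]
F*A*A*A ⇒ A*A*A*A   [F → A]
A*A*A*A ⇒ n*A*A*A   [A → n]
n*A*A*A ⇒ n*n*A*A   [A → n]
n*n*A*A ⇒ n*n*n*A   [A → n]
n*n*n*A ⇒ n*n*n*n   [A → n]

E⇒F⇒F*A⇒F*A*A⇒F*A*A*A⇒A*A*A*A⇒n*A*A*A⇒n*n*A*A⇒n*n*n*A⇒n*n*n*n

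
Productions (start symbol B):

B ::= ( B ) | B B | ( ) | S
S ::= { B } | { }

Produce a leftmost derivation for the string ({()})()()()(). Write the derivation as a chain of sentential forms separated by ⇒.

B⇒BB⇒BBB⇒BBBB⇒BBBBB⇒(B)BBBB⇒(S)BBBB⇒({B})BBBB⇒({()})BBBB⇒({()})()BBB⇒({()})()()BB⇒({()})()()()B⇒({()})()()()()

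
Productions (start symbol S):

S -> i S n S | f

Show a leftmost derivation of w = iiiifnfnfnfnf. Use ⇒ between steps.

S⇒iSnS⇒iiSnSnS⇒iiiSnSnSnS⇒iiiiSnSnSnSnS⇒iiiifnSnSnSnS⇒iiiifnfnSnSnS⇒iiiifnfnfnSnS⇒iiiifnfnfnfnS⇒iiiifnfnfnfnf

S ⇒ iSnS   [S -> i S n S]
iSnS ⇒ iiSnSnS   [S -> i S n S]
iiSnSnS ⇒ iiiSnSnSnS   [S -> i S n S]
iiiSnSnSnS ⇒ iiiiSnSnSnSnS   [S -> i S n S]
iiiiSnSnSnSnS ⇒ iiiifnSnSnSnS   [S -> f]
iiiifnSnSnSnS ⇒ iiiifnfnSnSnS   [S -> f]
iiiifnfnSnSnS ⇒ iiiifnfnfnSnS   [S -> f]
iiiifnfnfnSnS ⇒ iiiifnfnfnfnS   [S -> f]
iiiifnfnfnfnS ⇒ iiiifnfnfnfnf   [S -> f]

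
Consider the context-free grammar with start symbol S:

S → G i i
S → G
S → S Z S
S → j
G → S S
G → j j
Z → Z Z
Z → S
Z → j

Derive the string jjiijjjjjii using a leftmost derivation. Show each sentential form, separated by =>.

S => SZS   [S → S Z S]
SZS => SZSZS   [S → S Z S]
SZSZS => GiiZSZS   [S → G i i]
GiiZSZS => jjiiZSZS   [G → j j]
jjiiZSZS => jjiijSZS   [Z → j]
jjiijSZS => jjiijjZS   [S → j]
jjiijjZS => jjiijjSS   [Z → S]
jjiijjSS => jjiijjjS   [S → j]
jjiijjjS => jjiijjjGii   [S → G i i]
jjiijjjGii => jjiijjjjjii   [G → j j]

S=>SZS=>SZSZS=>GiiZSZS=>jjiiZSZS=>jjiijSZS=>jjiijjZS=>jjiijjSS=>jjiijjjS=>jjiijjjGii=>jjiijjjjjii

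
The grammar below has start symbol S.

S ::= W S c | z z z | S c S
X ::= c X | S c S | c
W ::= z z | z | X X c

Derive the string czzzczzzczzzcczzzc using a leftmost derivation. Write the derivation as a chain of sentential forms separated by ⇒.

S⇒WSc⇒XXcSc⇒cXXcSc⇒cScSXcSc⇒cScScSXcSc⇒czzzcScSXcSc⇒czzzczzzcSXcSc⇒czzzczzzczzzXcSc⇒czzzczzzczzzccSc⇒czzzczzzczzzcczzzc

S ⇒ WSc   [S ::= W S c]
WSc ⇒ XXcSc   [W ::= X X c]
XXcSc ⇒ cXXcSc   [X ::= c X]
cXXcSc ⇒ cScSXcSc   [X ::= S c S]
cScSXcSc ⇒ cScScSXcSc   [S ::= S c S]
cScScSXcSc ⇒ czzzcScSXcSc   [S ::= z z z]
czzzcScSXcSc ⇒ czzzczzzcSXcSc   [S ::= z z z]
czzzczzzcSXcSc ⇒ czzzczzzczzzXcSc   [S ::= z z z]
czzzczzzczzzXcSc ⇒ czzzczzzczzzccSc   [X ::= c]
czzzczzzczzzccSc ⇒ czzzczzzczzzcczzzc   [S ::= z z z]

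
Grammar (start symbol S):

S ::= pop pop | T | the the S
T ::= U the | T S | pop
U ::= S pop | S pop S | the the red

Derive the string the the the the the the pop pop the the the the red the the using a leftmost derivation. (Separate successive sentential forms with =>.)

S => the the S   [S ::= the the S]
the the S => the the T   [S ::= T]
the the T => the the U the   [T ::= U the]
the the U the => the the S pop S the   [U ::= S pop S]
the the S pop S the => the the the the S pop S the   [S ::= the the S]
the the the the S pop S the => the the the the the the S pop S the   [S ::= the the S]
the the the the the the S pop S the => the the the the the the T pop S the   [S ::= T]
the the the the the the T pop S the => the the the the the the pop pop S the   [T ::= pop]
the the the the the the pop pop S the => the the the the the the pop pop the the S the   [S ::= the the S]
the the the the the the pop pop the the S the => the the the the the the pop pop the the T the   [S ::= T]
the the the the the the pop pop the the T the => the the the the the the pop pop the the U the the   [T ::= U the]
the the the the the the pop pop the the U the the => the the the the the the pop pop the the the the red the the   [U ::= the the red]

S => the the S => the the T => the the U the => the the S pop S the => the the the the S pop S the => the the the the the the S pop S the => the the the the the the T pop S the => the the the the the the pop pop S the => the the the the the the pop pop the the S the => the the the the the the pop pop the the T the => the the the the the the pop pop the the U the the => the the the the the the pop pop the the the the red the the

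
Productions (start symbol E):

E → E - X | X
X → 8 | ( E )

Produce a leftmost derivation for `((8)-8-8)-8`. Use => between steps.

E => E-X   [E → E - X]
E-X => X-X   [E → X]
X-X => (E)-X   [X → ( E )]
(E)-X => (E-X)-X   [E → E - X]
(E-X)-X => (E-X-X)-X   [E → E - X]
(E-X-X)-X => (X-X-X)-X   [E → X]
(X-X-X)-X => ((E)-X-X)-X   [X → ( E )]
((E)-X-X)-X => ((X)-X-X)-X   [E → X]
((X)-X-X)-X => ((8)-X-X)-X   [X → 8]
((8)-X-X)-X => ((8)-8-X)-X   [X → 8]
((8)-8-X)-X => ((8)-8-8)-X   [X → 8]
((8)-8-8)-X => ((8)-8-8)-8   [X → 8]

E=>E-X=>X-X=>(E)-X=>(E-X)-X=>(E-X-X)-X=>(X-X-X)-X=>((E)-X-X)-X=>((X)-X-X)-X=>((8)-X-X)-X=>((8)-8-X)-X=>((8)-8-8)-X=>((8)-8-8)-8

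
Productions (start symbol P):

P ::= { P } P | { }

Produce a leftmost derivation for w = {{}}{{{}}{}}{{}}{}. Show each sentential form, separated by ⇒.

P ⇒ {P}P ⇒ {{}}P ⇒ {{}}{P}P ⇒ {{}}{{P}P}P ⇒ {{}}{{{}}P}P ⇒ {{}}{{{}}{}}P ⇒ {{}}{{{}}{}}{P}P ⇒ {{}}{{{}}{}}{{}}P ⇒ {{}}{{{}}{}}{{}}{}

P ⇒ {P}P   [P ::= { P } P]
{P}P ⇒ {{}}P   [P ::= { }]
{{}}P ⇒ {{}}{P}P   [P ::= { P } P]
{{}}{P}P ⇒ {{}}{{P}P}P   [P ::= { P } P]
{{}}{{P}P}P ⇒ {{}}{{{}}P}P   [P ::= { }]
{{}}{{{}}P}P ⇒ {{}}{{{}}{}}P   [P ::= { }]
{{}}{{{}}{}}P ⇒ {{}}{{{}}{}}{P}P   [P ::= { P } P]
{{}}{{{}}{}}{P}P ⇒ {{}}{{{}}{}}{{}}P   [P ::= { }]
{{}}{{{}}{}}{{}}P ⇒ {{}}{{{}}{}}{{}}{}   [P ::= { }]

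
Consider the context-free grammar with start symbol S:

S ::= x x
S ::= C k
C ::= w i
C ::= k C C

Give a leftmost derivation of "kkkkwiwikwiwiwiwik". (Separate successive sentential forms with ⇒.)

S ⇒ Ck ⇒ kCCk ⇒ kkCCCk ⇒ kkkCCCCk ⇒ kkkkCCCCCk ⇒ kkkkwiCCCCk ⇒ kkkkwiwiCCCk ⇒ kkkkwiwikCCCCk ⇒ kkkkwiwikwiCCCk ⇒ kkkkwiwikwiwiCCk ⇒ kkkkwiwikwiwiwiCk ⇒ kkkkwiwikwiwiwiwik

S ⇒ Ck   [S ::= C k]
Ck ⇒ kCCk   [C ::= k C C]
kCCk ⇒ kkCCCk   [C ::= k C C]
kkCCCk ⇒ kkkCCCCk   [C ::= k C C]
kkkCCCCk ⇒ kkkkCCCCCk   [C ::= k C C]
kkkkCCCCCk ⇒ kkkkwiCCCCk   [C ::= w i]
kkkkwiCCCCk ⇒ kkkkwiwiCCCk   [C ::= w i]
kkkkwiwiCCCk ⇒ kkkkwiwikCCCCk   [C ::= k C C]
kkkkwiwikCCCCk ⇒ kkkkwiwikwiCCCk   [C ::= w i]
kkkkwiwikwiCCCk ⇒ kkkkwiwikwiwiCCk   [C ::= w i]
kkkkwiwikwiwiCCk ⇒ kkkkwiwikwiwiwiCk   [C ::= w i]
kkkkwiwikwiwiwiCk ⇒ kkkkwiwikwiwiwiwik   [C ::= w i]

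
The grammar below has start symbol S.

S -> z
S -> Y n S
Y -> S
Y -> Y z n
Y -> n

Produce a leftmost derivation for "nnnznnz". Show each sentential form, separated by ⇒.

S ⇒ YnS   [S -> Y n S]
YnS ⇒ nnS   [Y -> n]
nnS ⇒ nnYnS   [S -> Y n S]
nnYnS ⇒ nnYznnS   [Y -> Y z n]
nnYznnS ⇒ nnnznnS   [Y -> n]
nnnznnS ⇒ nnnznnz   [S -> z]

S⇒YnS⇒nnS⇒nnYnS⇒nnYznnS⇒nnnznnS⇒nnnznnz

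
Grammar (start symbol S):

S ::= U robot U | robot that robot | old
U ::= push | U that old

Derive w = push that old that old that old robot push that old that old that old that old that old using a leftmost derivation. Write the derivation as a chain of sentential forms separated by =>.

S => U robot U   [S ::= U robot U]
U robot U => U that old robot U   [U ::= U that old]
U that old robot U => U that old that old robot U   [U ::= U that old]
U that old that old robot U => U that old that old that old robot U   [U ::= U that old]
U that old that old that old robot U => push that old that old that old robot U   [U ::= push]
push that old that old that old robot U => push that old that old that old robot U that old   [U ::= U that old]
push that old that old that old robot U that old => push that old that old that old robot U that old that old   [U ::= U that old]
push that old that old that old robot U that old that old => push that old that old that old robot U that old that old that old   [U ::= U that old]
push that old that old that old robot U that old that old that old => push that old that old that old robot U that old that old that old that old   [U ::= U that old]
push that old that old that old robot U that old that old that old that old => push that old that old that old robot U that old that old that old that old that old   [U ::= U that old]
push that old that old that old robot U that old that old that old that old that old => push that old that old that old robot push that old that old that old that old that old   [U ::= push]

S => U robot U => U that old robot U => U that old that old robot U => U that old that old that old robot U => push that old that old that old robot U => push that old that old that old robot U that old => push that old that old that old robot U that old that old => push that old that old that old robot U that old that old that old => push that old that old that old robot U that old that old that old that old => push that old that old that old robot U that old that old that old that old that old => push that old that old that old robot push that old that old that old that old that old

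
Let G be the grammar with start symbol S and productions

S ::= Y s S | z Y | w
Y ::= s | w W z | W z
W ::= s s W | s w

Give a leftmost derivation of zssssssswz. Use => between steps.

S => zY   [S ::= z Y]
zY => zWz   [Y ::= W z]
zWz => zssWz   [W ::= s s W]
zssWz => zssssWz   [W ::= s s W]
zssssWz => zssssssWz   [W ::= s s W]
zssssssWz => zssssssswz   [W ::= s w]

S=>zY=>zWz=>zssWz=>zssssWz=>zssssssWz=>zssssssswz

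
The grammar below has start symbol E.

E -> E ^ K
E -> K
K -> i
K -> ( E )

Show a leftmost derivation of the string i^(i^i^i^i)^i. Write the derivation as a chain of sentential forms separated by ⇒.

E ⇒ E^K   [E -> E ^ K]
E^K ⇒ E^K^K   [E -> E ^ K]
E^K^K ⇒ K^K^K   [E -> K]
K^K^K ⇒ i^K^K   [K -> i]
i^K^K ⇒ i^(E)^K   [K -> ( E )]
i^(E)^K ⇒ i^(E^K)^K   [E -> E ^ K]
i^(E^K)^K ⇒ i^(E^K^K)^K   [E -> E ^ K]
i^(E^K^K)^K ⇒ i^(E^K^K^K)^K   [E -> E ^ K]
i^(E^K^K^K)^K ⇒ i^(K^K^K^K)^K   [E -> K]
i^(K^K^K^K)^K ⇒ i^(i^K^K^K)^K   [K -> i]
i^(i^K^K^K)^K ⇒ i^(i^i^K^K)^K   [K -> i]
i^(i^i^K^K)^K ⇒ i^(i^i^i^K)^K   [K -> i]
i^(i^i^i^K)^K ⇒ i^(i^i^i^i)^K   [K -> i]
i^(i^i^i^i)^K ⇒ i^(i^i^i^i)^i   [K -> i]

E⇒E^K⇒E^K^K⇒K^K^K⇒i^K^K⇒i^(E)^K⇒i^(E^K)^K⇒i^(E^K^K)^K⇒i^(E^K^K^K)^K⇒i^(K^K^K^K)^K⇒i^(i^K^K^K)^K⇒i^(i^i^K^K)^K⇒i^(i^i^i^K)^K⇒i^(i^i^i^i)^K⇒i^(i^i^i^i)^i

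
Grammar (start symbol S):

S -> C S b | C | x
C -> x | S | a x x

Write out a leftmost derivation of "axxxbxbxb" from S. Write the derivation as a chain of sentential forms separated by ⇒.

S⇒CSb⇒SSb⇒CSbSb⇒SSbSb⇒CSbSbSb⇒axxSbSbSb⇒axxxbSbSb⇒axxxbxbSb⇒axxxbxbxb

S ⇒ CSb   [S -> C S b]
CSb ⇒ SSb   [C -> S]
SSb ⇒ CSbSb   [S -> C S b]
CSbSb ⇒ SSbSb   [C -> S]
SSbSb ⇒ CSbSbSb   [S -> C S b]
CSbSbSb ⇒ axxSbSbSb   [C -> a x x]
axxSbSbSb ⇒ axxxbSbSb   [S -> x]
axxxbSbSb ⇒ axxxbxbSb   [S -> x]
axxxbxbSb ⇒ axxxbxbxb   [S -> x]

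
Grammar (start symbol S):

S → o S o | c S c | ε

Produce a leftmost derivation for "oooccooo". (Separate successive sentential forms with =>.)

S => oSo   [S → o S o]
oSo => ooSoo   [S → o S o]
ooSoo => oooSooo   [S → o S o]
oooSooo => ooocScooo   [S → c S c]
ooocScooo => oooccooo   [S → ε]

S => oSo => ooSoo => oooSooo => ooocScooo => oooccooo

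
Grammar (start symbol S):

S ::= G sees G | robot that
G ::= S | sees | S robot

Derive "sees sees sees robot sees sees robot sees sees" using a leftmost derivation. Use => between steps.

S => G sees G => S robot sees G => G sees G robot sees G => S robot sees G robot sees G => G sees G robot sees G robot sees G => sees sees G robot sees G robot sees G => sees sees sees robot sees G robot sees G => sees sees sees robot sees sees robot sees G => sees sees sees robot sees sees robot sees sees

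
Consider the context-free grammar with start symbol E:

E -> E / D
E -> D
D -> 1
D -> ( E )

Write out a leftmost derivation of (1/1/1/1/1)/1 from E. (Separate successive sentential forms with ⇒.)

E ⇒ E/D   [E -> E / D]
E/D ⇒ D/D   [E -> D]
D/D ⇒ (E)/D   [D -> ( E )]
(E)/D ⇒ (E/D)/D   [E -> E / D]
(E/D)/D ⇒ (E/D/D)/D   [E -> E / D]
(E/D/D)/D ⇒ (E/D/D/D)/D   [E -> E / D]
(E/D/D/D)/D ⇒ (E/D/D/D/D)/D   [E -> E / D]
(E/D/D/D/D)/D ⇒ (D/D/D/D/D)/D   [E -> D]
(D/D/D/D/D)/D ⇒ (1/D/D/D/D)/D   [D -> 1]
(1/D/D/D/D)/D ⇒ (1/1/D/D/D)/D   [D -> 1]
(1/1/D/D/D)/D ⇒ (1/1/1/D/D)/D   [D -> 1]
(1/1/1/D/D)/D ⇒ (1/1/1/1/D)/D   [D -> 1]
(1/1/1/1/D)/D ⇒ (1/1/1/1/1)/D   [D -> 1]
(1/1/1/1/1)/D ⇒ (1/1/1/1/1)/1   [D -> 1]

E ⇒ E/D ⇒ D/D ⇒ (E)/D ⇒ (E/D)/D ⇒ (E/D/D)/D ⇒ (E/D/D/D)/D ⇒ (E/D/D/D/D)/D ⇒ (D/D/D/D/D)/D ⇒ (1/D/D/D/D)/D ⇒ (1/1/D/D/D)/D ⇒ (1/1/1/D/D)/D ⇒ (1/1/1/1/D)/D ⇒ (1/1/1/1/1)/D ⇒ (1/1/1/1/1)/1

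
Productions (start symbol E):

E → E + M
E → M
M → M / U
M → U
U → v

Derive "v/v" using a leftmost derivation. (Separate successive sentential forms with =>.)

E => M => M/U => U/U => v/U => v/v

E => M   [E → M]
M => M/U   [M → M / U]
M/U => U/U   [M → U]
U/U => v/U   [U → v]
v/U => v/v   [U → v]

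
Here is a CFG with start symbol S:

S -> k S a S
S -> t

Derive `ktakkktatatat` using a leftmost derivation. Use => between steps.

S => kSaS   [S -> k S a S]
kSaS => ktaS   [S -> t]
ktaS => ktakSaS   [S -> k S a S]
ktakSaS => ktakkSaSaS   [S -> k S a S]
ktakkSaSaS => ktakkkSaSaSaS   [S -> k S a S]
ktakkkSaSaSaS => ktakkktaSaSaS   [S -> t]
ktakkktaSaSaS => ktakkktataSaS   [S -> t]
ktakkktataSaS => ktakkktatataS   [S -> t]
ktakkktatataS => ktakkktatatat   [S -> t]

S=>kSaS=>ktaS=>ktakSaS=>ktakkSaSaS=>ktakkkSaSaSaS=>ktakkktaSaSaS=>ktakkktataSaS=>ktakkktatataS=>ktakkktatatat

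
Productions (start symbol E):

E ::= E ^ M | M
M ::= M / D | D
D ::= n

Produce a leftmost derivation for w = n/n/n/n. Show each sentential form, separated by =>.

E => M => M/D => M/D/D => M/D/D/D => D/D/D/D => n/D/D/D => n/n/D/D => n/n/n/D => n/n/n/n

E => M   [E ::= M]
M => M/D   [M ::= M / D]
M/D => M/D/D   [M ::= M / D]
M/D/D => M/D/D/D   [M ::= M / D]
M/D/D/D => D/D/D/D   [M ::= D]
D/D/D/D => n/D/D/D   [D ::= n]
n/D/D/D => n/n/D/D   [D ::= n]
n/n/D/D => n/n/n/D   [D ::= n]
n/n/n/D => n/n/n/n   [D ::= n]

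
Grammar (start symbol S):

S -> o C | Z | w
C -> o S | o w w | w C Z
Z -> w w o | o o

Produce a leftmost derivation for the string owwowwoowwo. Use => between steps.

S=>oC=>owCZ=>owwCZZ=>owwowwZZ=>owwowwooZ=>owwowwoowwo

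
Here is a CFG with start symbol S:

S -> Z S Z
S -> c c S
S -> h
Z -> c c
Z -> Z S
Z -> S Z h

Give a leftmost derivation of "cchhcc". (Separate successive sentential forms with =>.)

S => ZSZ   [S -> Z S Z]
ZSZ => ZSSZ   [Z -> Z S]
ZSSZ => ccSSZ   [Z -> c c]
ccSSZ => cchSZ   [S -> h]
cchSZ => cchhZ   [S -> h]
cchhZ => cchhcc   [Z -> c c]

S => ZSZ => ZSSZ => ccSSZ => cchSZ => cchhZ => cchhcc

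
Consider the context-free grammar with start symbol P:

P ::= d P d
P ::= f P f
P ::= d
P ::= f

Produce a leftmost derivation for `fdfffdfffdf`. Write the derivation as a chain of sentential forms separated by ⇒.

P⇒fPf⇒fdPdf⇒fdfPfdf⇒fdffPffdf⇒fdfffPfffdf⇒fdfffdfffdf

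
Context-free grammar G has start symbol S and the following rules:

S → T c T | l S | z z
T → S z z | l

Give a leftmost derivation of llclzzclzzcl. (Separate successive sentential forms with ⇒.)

S ⇒ lS ⇒ lTcT ⇒ lSzzcT ⇒ lTcTzzcT ⇒ lSzzcTzzcT ⇒ lTcTzzcTzzcT ⇒ llcTzzcTzzcT ⇒ llclzzcTzzcT ⇒ llclzzclzzcT ⇒ llclzzclzzcl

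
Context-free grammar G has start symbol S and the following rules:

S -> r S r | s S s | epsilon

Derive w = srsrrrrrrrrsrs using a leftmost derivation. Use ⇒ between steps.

S ⇒ sSs ⇒ srSrs ⇒ srsSsrs ⇒ srsrSrsrs ⇒ srsrrSrrsrs ⇒ srsrrrSrrrsrs ⇒ srsrrrrSrrrrsrs ⇒ srsrrrrrrrrsrs

S ⇒ sSs   [S -> s S s]
sSs ⇒ srSrs   [S -> r S r]
srSrs ⇒ srsSsrs   [S -> s S s]
srsSsrs ⇒ srsrSrsrs   [S -> r S r]
srsrSrsrs ⇒ srsrrSrrsrs   [S -> r S r]
srsrrSrrsrs ⇒ srsrrrSrrrsrs   [S -> r S r]
srsrrrSrrrsrs ⇒ srsrrrrSrrrrsrs   [S -> r S r]
srsrrrrSrrrrsrs ⇒ srsrrrrrrrrsrs   [S -> epsilon]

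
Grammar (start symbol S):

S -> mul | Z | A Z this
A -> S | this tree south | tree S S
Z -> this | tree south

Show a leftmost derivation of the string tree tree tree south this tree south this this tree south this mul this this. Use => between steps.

S => A Z this => tree S S Z this => tree A Z this S Z this => tree tree S S Z this S Z this => tree tree Z S Z this S Z this => tree tree tree south S Z this S Z this => tree tree tree south A Z this Z this S Z this => tree tree tree south this tree south Z this Z this S Z this => tree tree tree south this tree south this this Z this S Z this => tree tree tree south this tree south this this tree south this S Z this => tree tree tree south this tree south this this tree south this mul Z this => tree tree tree south this tree south this this tree south this mul this this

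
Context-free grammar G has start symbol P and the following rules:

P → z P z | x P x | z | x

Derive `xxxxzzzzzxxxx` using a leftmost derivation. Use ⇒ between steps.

P ⇒ xPx ⇒ xxPxx ⇒ xxxPxxx ⇒ xxxxPxxxx ⇒ xxxxzPzxxxx ⇒ xxxxzzPzzxxxx ⇒ xxxxzzzzzxxxx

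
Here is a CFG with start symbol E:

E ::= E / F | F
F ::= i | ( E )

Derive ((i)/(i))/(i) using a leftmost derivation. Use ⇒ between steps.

E ⇒ E/F ⇒ F/F ⇒ (E)/F ⇒ (E/F)/F ⇒ (F/F)/F ⇒ ((E)/F)/F ⇒ ((F)/F)/F ⇒ ((i)/F)/F ⇒ ((i)/(E))/F ⇒ ((i)/(F))/F ⇒ ((i)/(i))/F ⇒ ((i)/(i))/(E) ⇒ ((i)/(i))/(F) ⇒ ((i)/(i))/(i)

E ⇒ E/F   [E ::= E / F]
E/F ⇒ F/F   [E ::= F]
F/F ⇒ (E)/F   [F ::= ( E )]
(E)/F ⇒ (E/F)/F   [E ::= E / F]
(E/F)/F ⇒ (F/F)/F   [E ::= F]
(F/F)/F ⇒ ((E)/F)/F   [F ::= ( E )]
((E)/F)/F ⇒ ((F)/F)/F   [E ::= F]
((F)/F)/F ⇒ ((i)/F)/F   [F ::= i]
((i)/F)/F ⇒ ((i)/(E))/F   [F ::= ( E )]
((i)/(E))/F ⇒ ((i)/(F))/F   [E ::= F]
((i)/(F))/F ⇒ ((i)/(i))/F   [F ::= i]
((i)/(i))/F ⇒ ((i)/(i))/(E)   [F ::= ( E )]
((i)/(i))/(E) ⇒ ((i)/(i))/(F)   [E ::= F]
((i)/(i))/(F) ⇒ ((i)/(i))/(i)   [F ::= i]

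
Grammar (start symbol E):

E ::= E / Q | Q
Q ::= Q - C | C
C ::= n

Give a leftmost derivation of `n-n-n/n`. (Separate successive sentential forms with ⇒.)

E ⇒ E/Q   [E ::= E / Q]
E/Q ⇒ Q/Q   [E ::= Q]
Q/Q ⇒ Q-C/Q   [Q ::= Q - C]
Q-C/Q ⇒ Q-C-C/Q   [Q ::= Q - C]
Q-C-C/Q ⇒ C-C-C/Q   [Q ::= C]
C-C-C/Q ⇒ n-C-C/Q   [C ::= n]
n-C-C/Q ⇒ n-n-C/Q   [C ::= n]
n-n-C/Q ⇒ n-n-n/Q   [C ::= n]
n-n-n/Q ⇒ n-n-n/C   [Q ::= C]
n-n-n/C ⇒ n-n-n/n   [C ::= n]

E⇒E/Q⇒Q/Q⇒Q-C/Q⇒Q-C-C/Q⇒C-C-C/Q⇒n-C-C/Q⇒n-n-C/Q⇒n-n-n/Q⇒n-n-n/C⇒n-n-n/n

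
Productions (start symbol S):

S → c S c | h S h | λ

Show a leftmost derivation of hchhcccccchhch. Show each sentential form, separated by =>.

S => hSh => hcSch => hchShch => hchhShhch => hchhcSchhch => hchhccScchhch => hchhcccSccchhch => hchhcccccchhch

S => hSh   [S → h S h]
hSh => hcSch   [S → c S c]
hcSch => hchShch   [S → h S h]
hchShch => hchhShhch   [S → h S h]
hchhShhch => hchhcSchhch   [S → c S c]
hchhcSchhch => hchhccScchhch   [S → c S c]
hchhccScchhch => hchhcccSccchhch   [S → c S c]
hchhcccSccchhch => hchhcccccchhch   [S → λ]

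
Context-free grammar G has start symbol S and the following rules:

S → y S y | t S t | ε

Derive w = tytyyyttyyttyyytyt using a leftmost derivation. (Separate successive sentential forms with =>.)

S => tSt   [S → t S t]
tSt => tySyt   [S → y S y]
tySyt => tytStyt   [S → t S t]
tytStyt => tytySytyt   [S → y S y]
tytySytyt => tytyySyytyt   [S → y S y]
tytyySyytyt => tytyyySyyytyt   [S → y S y]
tytyyySyyytyt => tytyyytStyyytyt   [S → t S t]
tytyyytStyyytyt => tytyyyttSttyyytyt   [S → t S t]
tytyyyttSttyyytyt => tytyyyttySyttyyytyt   [S → y S y]
tytyyyttySyttyyytyt => tytyyyttyyttyyytyt   [S → ε]

S => tSt => tySyt => tytStyt => tytySytyt => tytyySyytyt => tytyyySyyytyt => tytyyytStyyytyt => tytyyyttSttyyytyt => tytyyyttySyttyyytyt => tytyyyttyyttyyytyt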